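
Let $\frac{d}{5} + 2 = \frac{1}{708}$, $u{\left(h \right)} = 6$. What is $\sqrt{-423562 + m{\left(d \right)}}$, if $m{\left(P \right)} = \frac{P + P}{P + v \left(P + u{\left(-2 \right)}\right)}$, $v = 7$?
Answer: $\frac{i \sqrt{19104594546822}}{6716} \approx 650.82 i$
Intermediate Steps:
$d = - \frac{7075}{708}$ ($d = -10 + \frac{5}{708} = - \frac{7075}{708} \approx -9.9929$)
$m{\left(P \right)} = \frac{2 P}{42 + 8 P}$ ($m{\left(P \right)} = \frac{P + P}{P + 7 \left(P + 6\right)} = \frac{2 P}{P + 7 \left(6 + P\right)} = \frac{2 P}{P + \left(42 + 7 P\right)} = \frac{2 P}{42 + 8 P}$)
$\sqrt{-423562 + m{\left(d \right)}} = \sqrt{-423562 - \frac{7075}{708 \left(21 + 4 \left(- \frac{7075}{708}\right)\right)}} = \sqrt{-423562 - \frac{7075}{708 \left(21 - \frac{7075}{177}\right)}} = \sqrt{-423562 - \frac{7075}{708 \left(- \frac{3358}{177}\right)}} = \sqrt{-423562 - - \frac{7075}{13432}} = \sqrt{-423562 + \frac{7075}{13432}} = \sqrt{- \frac{5689277709}{13432}} = \frac{i \sqrt{19104594546822}}{6716}$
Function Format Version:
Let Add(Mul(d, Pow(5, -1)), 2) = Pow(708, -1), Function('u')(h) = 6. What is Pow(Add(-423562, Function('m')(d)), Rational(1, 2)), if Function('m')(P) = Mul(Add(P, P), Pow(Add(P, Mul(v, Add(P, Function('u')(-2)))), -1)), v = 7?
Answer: Mul(Rational(1, 6716), I, Pow(19104594546822, Rational(1, 2))) ≈ Mul(650.82, I)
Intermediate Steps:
d = Rational(-7075, 708) (d = Add(-10, Mul(5, Pow(708, -1))) = Add(-10, Mul(5, Rational(1, 708))) = Add(-10, Rational(5, 708)) = Rational(-7075, 708) ≈ -9.9929)
Function('m')(P) = Mul(2, P, Pow(Add(42, Mul(8, P)), -1)) (Function('m')(P) = Mul(Add(P, P), Pow(Add(P, Mul(7, Add(P, 6))), -1)) = Mul(Mul(2, P), Pow(Add(P, Mul(7, Add(6, P))), -1)) = Mul(Mul(2, P), Pow(Add(P, Add(42, Mul(7, P))), -1)) = Mul(Mul(2, P), Pow(Add(42, Mul(8, P)), -1)) = Mul(2, P, Pow(Add(42, Mul(8, P)), -1)))
Pow(Add(-423562, Function('m')(d)), Rational(1, 2)) = Pow(Add(-423562, Mul(Rational(-7075, 708), Pow(Add(21, Mul(4, Rational(-7075, 708))), -1))), Rational(1, 2)) = Pow(Add(-423562, Mul(Rational(-7075, 708), Pow(Add(21, Rational(-7075, 177)), -1))), Rational(1, 2)) = Pow(Add(-423562, Mul(Rational(-7075, 708), Pow(Rational(-3358, 177), -1))), Rational(1, 2)) = Pow(Add(-423562, Mul(Rational(-7075, 708), Rational(-177, 3358))), Rational(1, 2)) = Pow(Add(-423562, Rational(7075, 13432)), Rational(1, 2)) = Pow(Rational(-5689277709, 13432), Rational(1, 2)) = Mul(Rational(1, 6716), I, Pow(19104594546822, Rational(1, 2)))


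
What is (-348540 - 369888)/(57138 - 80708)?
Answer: 359214/11785 ≈ 30.481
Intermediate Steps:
(-348540 - 369888)/(57138 - 80708) = -718428/(-23570) = -718428*(-1/23570) = 359214/11785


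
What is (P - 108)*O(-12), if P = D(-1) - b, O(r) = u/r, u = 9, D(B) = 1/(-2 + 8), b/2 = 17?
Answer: 851/8 ≈ 106.38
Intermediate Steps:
b = 34 (b = 2*17 = 34)
D(B) = ⅙ (D(B) = 1/6 = ⅙)
O(r) = 9/r
P = -203/6 (P = ⅙ - 1*34 = ⅙ - 34 = -203/6 ≈ -33.833)
(P - 108)*O(-12) = (-203/6 - 108)*(9/(-12)) = -2553*(-1)/(2*12) = -851/6*(-¾) = 851/8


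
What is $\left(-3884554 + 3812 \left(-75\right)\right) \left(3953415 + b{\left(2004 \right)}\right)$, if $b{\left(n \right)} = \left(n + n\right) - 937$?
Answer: $-16500342864644$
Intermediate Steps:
$b{\left(n \right)} = -937 + 2 n$ ($b{\left(n \right)} = 2 n - 937 = -937 + 2 n$)
$\left(-3884554 + 3812 \left(-75\right)\right) \left(3953415 + b{\left(2004 \right)}\right) = \left(-3884554 + 3812 \left(-75\right)\right) \left(3953415 + \left(-937 + 2 \cdot 2004\right)\right) = \left(-3884554 - 285900\right) \left(3953415 + \left(-937 + 4008\right)\right) = - 4170454 \left(3953415 + 3071\right) = \left(-4170454\right) 3956486 = -16500342864644$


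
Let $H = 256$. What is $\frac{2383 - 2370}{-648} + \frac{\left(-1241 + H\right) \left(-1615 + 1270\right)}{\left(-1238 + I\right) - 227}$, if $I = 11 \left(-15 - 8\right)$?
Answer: $- \frac{110114467}{556632} \approx -197.82$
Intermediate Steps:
$I = -253$ ($I = 11 \left(-23\right) = -253$)
$\frac{2383 - 2370}{-648} + \frac{\left(-1241 + H\right) \left(-1615 + 1270\right)}{\left(-1238 + I\right) - 227} = \frac{2383 - 2370}{-648} + \frac{\left(-1241 + 256\right) \left(-1615 + 1270\right)}{\left(-1238 - 253\right) - 227} = \left(2383 - 2370\right) \left(- \frac{1}{648}\right) + \frac{\left(-985\right) \left(-345\right)}{-1491 - 227} = 13 \left(- \frac{1}{648}\right) + \frac{339825}{-1718} = - \frac{13}{648} + 339825 \left(- \frac{1}{1718}\right) = - \frac{13}{648} - \frac{339825}{1718} = - \frac{110114467}{556632}$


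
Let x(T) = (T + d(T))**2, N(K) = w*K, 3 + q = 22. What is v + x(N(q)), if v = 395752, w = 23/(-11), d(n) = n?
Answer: 48649868/121 ≈ 4.0207e+5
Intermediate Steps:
q = 19 (q = -3 + 22 = 19)
w = -23/11 (w = 23*(-1/11) = -23/11 ≈ -2.0909)
N(K) = -23*K/11
x(T) = 4*T**2 (x(T) = (T + T)**2 = (2*T)**2 = 4*T**2)
v + x(N(q)) = 395752 + 4*(-23/11*19)**2 = 395752 + 4*(-437/11)**2 = 395752 + 4*(190969/121) = 395752 + 763876/121 = 48649868/121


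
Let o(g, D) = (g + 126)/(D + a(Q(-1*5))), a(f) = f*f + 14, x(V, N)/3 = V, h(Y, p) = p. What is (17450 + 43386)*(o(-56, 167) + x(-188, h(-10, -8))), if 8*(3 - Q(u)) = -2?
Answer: -21019324688/613 ≈ -3.4289e+7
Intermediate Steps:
Q(u) = 13/4 (Q(u) = 3 - 1/8*(-2) = 3 + 1/4 = 13/4)
x(V, N) = 3*V
a(f) = 14 + f**2 (a(f) = f**2 + 14 = 14 + f**2)
o(g, D) = (126 + g)/(393/16 + D) (o(g, D) = (g + 126)/(D + (14 + (13/4)**2)) = (126 + g)/(D + (14 + 169/16)) = (126 + g)/(D + 393/16) = (126 + g)/(393/16 + D))
(17450 + 43386)*(o(-56, 167) + x(-188, h(-10, -8))) = (17450 + 43386)*(16*(126 - 56)/(393 + 16*167) + 3*(-188)) = 60836*(16*70/(393 + 2672) - 564) = 60836*(16*70/3065 - 564) = 60836*(16*(1/3065)*70 - 564) = 60836*(224/613 - 564) = 60836*(-345508/613) = -21019324688/613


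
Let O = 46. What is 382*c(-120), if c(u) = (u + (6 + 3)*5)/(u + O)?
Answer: 14325/37 ≈ 387.16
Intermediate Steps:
c(u) = (45 + u)/(46 + u) (c(u) = (u + (6 + 3)*5)/(u + 46) = (u + 9*5)/(46 + u) = (u + 45)/(46 + u) = (45 + u)/(46 + u))
382*c(-120) = 382*((45 - 120)/(46 - 120)) = 382*(-75/(-74)) = 382*(-1/74*(-75)) = 382*(75/74) = 14325/37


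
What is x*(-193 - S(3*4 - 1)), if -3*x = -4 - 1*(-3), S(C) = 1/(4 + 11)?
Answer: -2896/45 ≈ -64.356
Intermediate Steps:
S(C) = 1/15
x = 1/3 (x = -(-4 - 1*(-3))/3 = -(-4 + 3)/3 = -1/3*(-1) = 1/3 ≈ 0.33333)
x*(-193 - S(3*4 - 1)) = (-193 - 1*1/15)/3 = (-193 - 1/15)/3 = (1/3)*(-2896/15) = -2896/45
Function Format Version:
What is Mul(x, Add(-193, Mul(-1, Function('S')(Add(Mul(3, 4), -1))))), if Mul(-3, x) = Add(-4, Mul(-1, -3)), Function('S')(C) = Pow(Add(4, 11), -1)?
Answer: Rational(-2896, 45) ≈ -64.356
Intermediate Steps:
Function('S')(C) = Rational(1, 15) (Function('S')(C) = Pow(15, -1) = Rational(1, 15))
x = Rational(1, 3) (x = Mul(Rational(-1, 3), Add(-4, Mul(-1, -3))) = Mul(Rational(-1, 3), Add(-4, 3)) = Mul(Rational(-1, 3), -1) = Rational(1, 3) ≈ 0.33333)
Mul(x, Add(-193, Mul(-1, Function('S')(Add(Mul(3, 4), -1))))) = Mul(Rational(1, 3), Add(-193, Mul(-1, Rational(1, 15)))) = Mul(Rational(1, 3), Add(-193, Rational(-1, 15))) = Mul(Rational(1, 3), Rational(-2896, 15)) = Rational(-2896, 45)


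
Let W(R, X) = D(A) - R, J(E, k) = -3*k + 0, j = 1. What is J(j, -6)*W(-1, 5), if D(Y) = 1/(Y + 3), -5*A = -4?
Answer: 432/19 ≈ 22.737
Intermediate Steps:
A = 4/5 (A = -1/5*(-4) = 4/5 ≈ 0.80000)
D(Y) = 1/(3 + Y)
J(E, k) = -3*k
W(R, X) = 5/19 - R (W(R, X) = 1/(3 + 4/5) - R = 1/(19/5) - R = 5/19 - R)
J(j, -6)*W(-1, 5) = (-3*(-6))*(5/19 - 1*(-1)) = 18*(5/19 + 1) = 18*(24/19) = 432/19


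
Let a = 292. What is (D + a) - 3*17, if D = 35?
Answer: 276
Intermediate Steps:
(D + a) - 3*17 = (35 + 292) - 3*17 = 327 - 51 = 276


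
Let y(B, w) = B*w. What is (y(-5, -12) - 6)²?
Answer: 2916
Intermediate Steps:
(y(-5, -12) - 6)² = (-5*(-12) - 6)² = (60 - 6)² = 54² = 2916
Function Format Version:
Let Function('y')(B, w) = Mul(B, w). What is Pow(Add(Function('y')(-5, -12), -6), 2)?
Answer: 2916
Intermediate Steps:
Pow(Add(Function('y')(-5, -12), -6), 2) = Pow(Add(Mul(-5, -12), -6), 2) = Pow(Add(60, -6), 2) = Pow(54, 2) = 2916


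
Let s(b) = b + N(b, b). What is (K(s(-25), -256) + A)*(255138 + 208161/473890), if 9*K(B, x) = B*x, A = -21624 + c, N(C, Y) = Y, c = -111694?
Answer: -23920794005142637/710835 ≈ -3.3652e+10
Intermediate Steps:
s(b) = 2*b (s(b) = b + b = 2*b)
A = -133318 (A = -21624 - 111694 = -133318)
K(B, x) = B*x/9 (K(B, x) = (B*x)/9 = B*x/9)
(K(s(-25), -256) + A)*(255138 + 208161/473890) = ((⅑)*(2*(-25))*(-256) - 133318)*(255138 + 208161/473890) = ((⅑)*(-50)*(-256) - 133318)*(255138 + 208161*(1/473890)) = (12800/9 - 133318)*(255138 + 208161/473890) = -1187062/9*120907554981/473890 = -23920794005142637/710835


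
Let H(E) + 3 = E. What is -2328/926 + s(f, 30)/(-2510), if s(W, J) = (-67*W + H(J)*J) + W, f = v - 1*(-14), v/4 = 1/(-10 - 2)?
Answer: -1439522/581065 ≈ -2.4774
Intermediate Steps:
H(E) = -3 + E
v = -1/3 (v = 4/(-10 - 2) = 4/(-12) = 4*(-1/12) = -1/3 ≈ -0.33333)
f = 41/3 (f = -1/3 - 1*(-14) = -1/3 + 14 = 41/3 ≈ 13.667)
s(W, J) = -66*W + J*(-3 + J) (s(W, J) = (-67*W + (-3 + J)*J) + W = (-67*W + J*(-3 + J)) + W = -66*W + J*(-3 + J))
-2328/926 + s(f, 30)/(-2510) = -2328/926 + (-66*41/3 + 30*(-3 + 30))/(-2510) = -2328*1/926 + (-902 + 30*27)*(-1/2510) = -1164/463 + (-902 + 810)*(-1/2510) = -1164/463 - 92*(-1/2510) = -1164/463 + 46/1255 = -1439522/581065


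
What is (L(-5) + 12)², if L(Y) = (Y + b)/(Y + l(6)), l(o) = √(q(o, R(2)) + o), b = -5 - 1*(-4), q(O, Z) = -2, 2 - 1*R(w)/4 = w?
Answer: 196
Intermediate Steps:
R(w) = 8 - 4*w
b = -1 (b = -5 + 4 = -1)
l(o) = √(-2 + o)
L(Y) = (-1 + Y)/(2 + Y) (L(Y) = (Y - 1)/(Y + √(-2 + 6)) = (-1 + Y)/(Y + √4) = (-1 + Y)/(Y + 2) = (-1 + Y)/(2 + Y))
(L(-5) + 12)² = ((-1 - 5)/(2 - 5) + 12)² = (-6/(-3) + 12)² = (-⅓*(-6) + 12)² = (2 + 12)² = 14² = 196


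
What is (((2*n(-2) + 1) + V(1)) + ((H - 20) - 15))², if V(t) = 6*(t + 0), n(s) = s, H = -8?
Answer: 1600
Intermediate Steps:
V(t) = 6*t
(((2*n(-2) + 1) + V(1)) + ((H - 20) - 15))² = (((2*(-2) + 1) + 6*1) + ((-8 - 20) - 15))² = (((-4 + 1) + 6) + (-28 - 15))² = ((-3 + 6) - 43)² = (3 - 43)² = (-40)² = 1600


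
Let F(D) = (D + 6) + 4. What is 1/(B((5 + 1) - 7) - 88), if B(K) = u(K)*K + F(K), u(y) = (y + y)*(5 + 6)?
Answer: -1/57 ≈ -0.017544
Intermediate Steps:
F(D) = 10 + D (F(D) = (6 + D) + 4 = 10 + D)
u(y) = 22*y (u(y) = (2*y)*11 = 22*y)
B(K) = 10 + K + 22*K² (B(K) = (22*K)*K + (10 + K) = 22*K² + (10 + K) = 10 + K + 22*K²)
1/(B((5 + 1) - 7) - 88) = 1/((10 + ((5 + 1) - 7) + 22*((5 + 1) - 7)²) - 88) = 1/((10 + (6 - 7) + 22*(6 - 7)²) - 88) = 1/((10 - 1 + 22*(-1)²) - 88) = 1/((10 - 1 + 22*1) - 88) = 1/((10 - 1 + 22) - 88) = 1/(31 - 88) = 1/(-57) = -1/57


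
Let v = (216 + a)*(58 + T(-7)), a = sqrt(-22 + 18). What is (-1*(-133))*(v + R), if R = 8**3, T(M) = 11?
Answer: 2050328 + 18354*I ≈ 2.0503e+6 + 18354.0*I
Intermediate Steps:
a = 2*I (a = sqrt(-4) = 2*I ≈ 2.0*I)
v = 14904 + 138*I (v = (216 + 2*I)*(58 + 11) = (216 + 2*I)*69 = 14904 + 138*I ≈ 14904.0 + 138.0*I)
R = 512
(-1*(-133))*(v + R) = (-1*(-133))*((14904 + 138*I) + 512) = 133*(15416 + 138*I) = 2050328 + 18354*I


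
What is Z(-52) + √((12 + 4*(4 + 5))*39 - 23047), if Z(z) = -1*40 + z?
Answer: -92 + 55*I*√7 ≈ -92.0 + 145.52*I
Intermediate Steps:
Z(z) = -40 + z
Z(-52) + √((12 + 4*(4 + 5))*39 - 23047) = (-40 - 52) + √((12 + 4*(4 + 5))*39 - 23047) = -92 + √((12 + 4*9)*39 - 23047) = -92 + √((12 + 36)*39 - 23047) = -92 + √(48*39 - 23047) = -92 + √(1872 - 23047) = -92 + √(-21175) = -92 + 55*I*√7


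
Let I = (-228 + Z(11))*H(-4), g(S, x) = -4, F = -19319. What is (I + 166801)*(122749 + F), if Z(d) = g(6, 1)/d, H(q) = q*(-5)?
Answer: 184578178530/11 ≈ 1.6780e+10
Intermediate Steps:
H(q) = -5*q
Z(d) = -4/d
I = -50240/11 (I = (-228 - 4/11)*(-5*(-4)) = (-228 - 4*1/11)*20 = (-228 - 4/11)*20 = -2512/11*20 = -50240/11 ≈ -4567.3)
(I + 166801)*(122749 + F) = (-50240/11 + 166801)*(122749 - 19319) = (1784571/11)*103430 = 184578178530/11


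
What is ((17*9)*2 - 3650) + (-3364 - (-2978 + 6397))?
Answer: -10127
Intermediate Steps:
((17*9)*2 - 3650) + (-3364 - (-2978 + 6397)) = (153*2 - 3650) + (-3364 - 1*3419) = (306 - 3650) + (-3364 - 3419) = -3344 - 6783 = -10127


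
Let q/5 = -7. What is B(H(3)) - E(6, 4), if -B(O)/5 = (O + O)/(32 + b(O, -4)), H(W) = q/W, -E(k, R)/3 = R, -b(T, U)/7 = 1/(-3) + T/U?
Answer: 3404/167 ≈ 20.383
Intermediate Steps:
b(T, U) = 7/3 - 7*T/U (b(T, U) = -7*(1/(-3) + T/U) = -7*(1*(-⅓) + T/U) = -7*(-⅓ + T/U) = 7/3 - 7*T/U)
q = -35 (q = 5*(-7) = -35)
E(k, R) = -3*R
H(W) = -35/W
B(O) = -10*O/(103/3 + 7*O/4) (B(O) = -5*(O + O)/(32 + (7/3 - 7*O/(-4))) = -5*2*O/(32 + (7/3 - 7*O*(-¼))) = -5*2*O/(32 + (7/3 + 7*O/4)) = -5*2*O/(103/3 + 7*O/4) = -10*O/(103/3 + 7*O/4))
B(H(3)) - E(6, 4) = 120*(-35/3)/(-412 - (-735)/3) - (-3)*4 = 120*(-35*⅓)/(-412 - (-735)/3) - 1*(-12) = 120*(-35/3)/(-412 - 21*(-35/3)) + 12 = 120*(-35/3)/(-412 + 245) + 12 = 120*(-35/3)/(-167) + 12 = 120*(-35/3)*(-1/167) + 12 = 1400/167 + 12 = 3404/167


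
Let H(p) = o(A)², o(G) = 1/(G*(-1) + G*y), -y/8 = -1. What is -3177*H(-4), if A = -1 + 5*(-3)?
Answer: -3177/12544 ≈ -0.25327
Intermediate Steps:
y = 8 (y = -8*(-1) = 8)
A = -16 (A = -1 - 15 = -16)
o(G) = 1/(7*G) (o(G) = 1/(G*(-1) + G*8) = 1/(-G + 8*G) = 1/(7*G))
H(p) = 1/12544 (H(p) = ((⅐)/(-16))² = ((⅐)*(-1/16))² = (-1/112)² = 1/12544)
-3177*H(-4) = -3177*1/12544 = -3177/12544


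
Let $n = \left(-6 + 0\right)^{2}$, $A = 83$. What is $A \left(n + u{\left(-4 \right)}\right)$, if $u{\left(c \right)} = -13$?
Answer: $1909$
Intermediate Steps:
$n = 36$ ($n = \left(-6\right)^{2} = 36$)
$A \left(n + u{\left(-4 \right)}\right) = 83 \left(36 - 13\right) = 83 \cdot 23 = 1909$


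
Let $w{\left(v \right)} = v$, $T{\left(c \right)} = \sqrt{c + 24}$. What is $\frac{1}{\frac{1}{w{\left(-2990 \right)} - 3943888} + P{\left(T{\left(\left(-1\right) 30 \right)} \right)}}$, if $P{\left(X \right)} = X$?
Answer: $- \frac{3946878}{93467075681305} - \frac{15577845946884 i \sqrt{6}}{93467075681305} \approx -4.2227 \cdot 10^{-8} - 0.40825 i$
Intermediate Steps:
$T{\left(c \right)} = \sqrt{24 + c}$
$\frac{1}{\frac{1}{w{\left(-2990 \right)} - 3943888} + P{\left(T{\left(\left(-1\right) 30 \right)} \right)}} = \frac{1}{\frac{1}{-2990 - 3943888} + \sqrt{24 - 30}} = \frac{1}{\frac{1}{-3946878} + \sqrt{24 - 30}} = \frac{1}{- \frac{1}{3946878} + \sqrt{-6}} = \frac{1}{- \frac{1}{3946878} + i \sqrt{6}}$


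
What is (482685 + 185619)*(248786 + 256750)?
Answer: 337851730944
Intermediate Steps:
(482685 + 185619)*(248786 + 256750) = 668304*505536 = 337851730944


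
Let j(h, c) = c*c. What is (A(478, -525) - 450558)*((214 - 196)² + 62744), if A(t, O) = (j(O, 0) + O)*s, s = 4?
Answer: -28548234744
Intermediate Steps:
j(h, c) = c²
A(t, O) = 4*O (A(t, O) = (0² + O)*4 = (0 + O)*4 = O*4 = 4*O)
(A(478, -525) - 450558)*((214 - 196)² + 62744) = (4*(-525) - 450558)*((214 - 196)² + 62744) = (-2100 - 450558)*(18² + 62744) = -452658*(324 + 62744) = -452658*63068 = -28548234744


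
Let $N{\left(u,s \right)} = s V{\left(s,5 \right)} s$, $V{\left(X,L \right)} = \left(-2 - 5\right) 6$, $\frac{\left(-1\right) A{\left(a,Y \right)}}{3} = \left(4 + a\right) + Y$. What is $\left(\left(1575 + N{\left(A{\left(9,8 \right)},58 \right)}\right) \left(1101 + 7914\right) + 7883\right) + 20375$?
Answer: $-1259484437$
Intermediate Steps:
$A{\left(a,Y \right)} = -12 - 3 Y - 3 a$ ($A{\left(a,Y \right)} = - 3 \left(\left(4 + a\right) + Y\right) = - 3 \left(4 + Y + a\right) = -12 - 3 Y - 3 a$)
$V{\left(X,L \right)} = -42$ ($V{\left(X,L \right)} = \left(-7\right) 6 = -42$)
$N{\left(u,s \right)} = - 42 s^{2}$ ($N{\left(u,s \right)} = s \left(-42\right) s = - 42 s s = - 42 s^{2}$)
$\left(\left(1575 + N{\left(A{\left(9,8 \right)},58 \right)}\right) \left(1101 + 7914\right) + 7883\right) + 20375 = \left(\left(1575 - 42 \cdot 58^{2}\right) \left(1101 + 7914\right) + 7883\right) + 20375 = \left(\left(1575 - 141288\right) 9015 + 7883\right) + 20375 = \left(\left(-139713\right) 9015 + 7883\right) + 20375 = \left(-1259512695 + 7883\right) + 20375 = -1259504812 + 20375 = -1259484437$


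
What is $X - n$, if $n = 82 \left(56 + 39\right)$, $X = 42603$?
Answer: $34813$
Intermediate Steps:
$n = 7790$ ($n = 82 \cdot 95 = 7790$)
$X - n = 42603 - 7790 = 34813$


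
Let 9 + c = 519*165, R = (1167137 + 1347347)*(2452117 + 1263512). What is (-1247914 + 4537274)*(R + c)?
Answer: 30732127848000100320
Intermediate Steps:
R = 9342889670436 (R = 2514484*3715629 = 9342889670436)
c = 85626 (c = -9 + 519*165 = -9 + 85635 = 85626)
(-1247914 + 4537274)*(R + c) = (-1247914 + 4537274)*(9342889670436 + 85626) = 3289360*9342889756062 = 30732127848000100320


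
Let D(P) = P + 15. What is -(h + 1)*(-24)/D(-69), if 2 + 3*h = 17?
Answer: -8/3 ≈ -2.6667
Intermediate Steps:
D(P) = 15 + P
h = 5 (h = -⅔ + (⅓)*17 = -⅔ + 17/3 = 5)
-(h + 1)*(-24)/D(-69) = -(5 + 1)*(-24)/(15 - 69) = -6*(-24)/(-54) = -(-144)*(-1)/54 = -1*8/3 = -8/3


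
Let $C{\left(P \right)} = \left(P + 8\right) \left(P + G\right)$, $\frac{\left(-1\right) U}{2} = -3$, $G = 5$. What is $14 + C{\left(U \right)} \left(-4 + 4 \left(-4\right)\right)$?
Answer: $-3066$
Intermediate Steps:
$U = 6$ ($U = \left(-2\right) \left(-3\right) = 6$)
$C{\left(P \right)} = \left(5 + P\right) \left(8 + P\right)$ ($C{\left(P \right)} = \left(P + 8\right) \left(P + 5\right) = \left(8 + P\right) \left(5 + P\right) = \left(5 + P\right) \left(8 + P\right)$)
$14 + C{\left(U \right)} \left(-4 + 4 \left(-4\right)\right) = 14 + \left(40 + 6^{2} + 13 \cdot 6\right) \left(-4 + 4 \left(-4\right)\right) = 14 + \left(40 + 36 + 78\right) \left(-4 - 16\right) = 14 + 154 \left(-20\right) = 14 - 3080 = -3066$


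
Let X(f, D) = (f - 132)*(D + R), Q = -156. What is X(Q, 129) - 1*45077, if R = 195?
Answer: -138389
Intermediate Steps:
X(f, D) = (-132 + f)*(195 + D) (X(f, D) = (f - 132)*(D + 195) = (-132 + f)*(195 + D))
X(Q, 129) - 1*45077 = (-25740 - 132*129 + 195*(-156) + 129*(-156)) - 1*45077 = (-25740 - 17028 - 30420 - 20124) - 45077 = -93312 - 45077 = -138389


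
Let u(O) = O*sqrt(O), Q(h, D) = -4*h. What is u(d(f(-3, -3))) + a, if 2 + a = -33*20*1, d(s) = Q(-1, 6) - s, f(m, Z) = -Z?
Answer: -661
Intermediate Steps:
d(s) = 4 - s (d(s) = -4*(-1) - s = 4 - s)
u(O) = O**(3/2)
a = -662 (a = -2 - 33*20*1 = -2 - 660*1 = -2 - 660 = -662)
u(d(f(-3, -3))) + a = (4 - (-1)*(-3))**(3/2) - 662 = (4 - 1*3)**(3/2) - 662 = (4 - 3)**(3/2) - 662 = 1**(3/2) - 662 = 1 - 662 = -661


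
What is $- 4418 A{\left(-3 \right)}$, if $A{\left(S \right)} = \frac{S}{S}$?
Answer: $-4418$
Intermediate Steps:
$A{\left(S \right)} = 1$
$- 4418 A{\left(-3 \right)} = \left(-4418\right) 1 = -4418$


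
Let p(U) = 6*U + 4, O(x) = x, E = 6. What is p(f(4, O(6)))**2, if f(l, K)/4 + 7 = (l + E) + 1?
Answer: 10000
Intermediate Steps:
f(l, K) = 4*l (f(l, K) = -28 + 4*((l + 6) + 1) = -28 + 4*((6 + l) + 1) = -28 + 4*(7 + l) = -28 + (28 + 4*l) = 4*l)
p(U) = 4 + 6*U
p(f(4, O(6)))**2 = (4 + 6*(4*4))**2 = (4 + 6*16)**2 = (4 + 96)**2 = 100**2 = 10000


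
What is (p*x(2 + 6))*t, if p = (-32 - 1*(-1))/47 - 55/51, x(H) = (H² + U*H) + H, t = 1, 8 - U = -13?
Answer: -333280/799 ≈ -417.12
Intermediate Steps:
U = 21 (U = 8 - 1*(-13) = 8 + 13 = 21)
x(H) = H² + 22*H (x(H) = (H² + 21*H) + H = H² + 22*H)
p = -4166/2397 (p = (-32 + 1)*(1/47) - 55*1/51 = -31*1/47 - 55/51 = -31/47 - 55/51 = -4166/2397 ≈ -1.7380)
(p*x(2 + 6))*t = -4166*(2 + 6)*(22 + (2 + 6))/2397*1 = -33328*(22 + 8)/2397*1 = -33328*30/2397*1 = -4166/2397*240*1 = -333280/799*1 = -333280/799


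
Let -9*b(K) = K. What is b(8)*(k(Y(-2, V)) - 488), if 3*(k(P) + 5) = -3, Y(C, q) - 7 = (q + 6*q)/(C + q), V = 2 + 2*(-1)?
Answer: 3952/9 ≈ 439.11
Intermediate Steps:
V = 0 (V = 2 - 2 = 0)
Y(C, q) = 7 + 7*q/(C + q) (Y(C, q) = 7 + (q + 6*q)/(C + q) = 7 + (7*q)/(C + q) = 7 + 7*q/(C + q))
k(P) = -6 (k(P) = -5 + (⅓)*(-3) = -5 - 1 = -6)
b(K) = -K/9
b(8)*(k(Y(-2, V)) - 488) = (-⅑*8)*(-6 - 488) = -8/9*(-494) = 3952/9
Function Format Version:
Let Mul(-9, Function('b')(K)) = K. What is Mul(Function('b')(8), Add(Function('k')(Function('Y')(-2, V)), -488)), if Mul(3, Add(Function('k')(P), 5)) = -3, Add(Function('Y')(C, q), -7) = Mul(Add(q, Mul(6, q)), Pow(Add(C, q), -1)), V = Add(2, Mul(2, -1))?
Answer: Rational(3952, 9) ≈ 439.11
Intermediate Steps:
V = 0 (V = Add(2, -2) = 0)
Function('Y')(C, q) = Add(7, Mul(7, q, Pow(Add(C, q), -1))) (Function('Y')(C, q) = Add(7, Mul(Add(q, Mul(6, q)), Pow(Add(C, q), -1))) = Add(7, Mul(Mul(7, q), Pow(Add(C, q), -1))) = Add(7, Mul(7, q, Pow(Add(C, q), -1))))
Function('k')(P) = -6 (Function('k')(P) = Add(-5, Mul(Rational(1, 3), -3)) = Add(-5, -1) = -6)
Function('b')(K) = Mul(Rational(-1, 9), K)
Mul(Function('b')(8), Add(Function('k')(Function('Y')(-2, V)), -488)) = Mul(Mul(Rational(-1, 9), 8), Add(-6, -488)) = Mul(Rational(-8, 9), -494) = Rational(3952, 9)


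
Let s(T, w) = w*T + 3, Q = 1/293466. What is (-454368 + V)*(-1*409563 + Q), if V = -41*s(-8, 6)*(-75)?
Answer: 23747816651051417/97822 ≈ 2.4277e+11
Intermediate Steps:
Q = 1/293466 ≈ 3.4075e-6
s(T, w) = 3 + T*w (s(T, w) = T*w + 3 = 3 + T*w)
V = -138375 (V = -41*(3 - 8*6)*(-75) = -41*(3 - 48)*(-75) = -41*(-45)*(-75) = 1845*(-75) = -138375)
(-454368 + V)*(-1*409563 + Q) = (-454368 - 138375)*(-1*409563 + 1/293466) = -592743*(-409563 + 1/293466) = -592743*(-120192815357/293466) = 23747816651051417/97822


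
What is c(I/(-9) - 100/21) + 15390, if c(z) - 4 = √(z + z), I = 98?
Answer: 15394 + 2*I*√3451/21 ≈ 15394.0 + 5.5948*I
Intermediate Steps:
c(z) = 4 + √2*√z (c(z) = 4 + √(z + z) = 4 + √(2*z) = 4 + √2*√z)
c(I/(-9) - 100/21) + 15390 = (4 + √2*√(98/(-9) - 100/21)) + 15390 = (4 + √2*√(98*(-⅑) - 100*1/21)) + 15390 = (4 + √2*√(-98/9 - 100/21)) + 15390 = (4 + √2*√(-986/63)) + 15390 = (4 + √2*(I*√6902/21)) + 15390 = (4 + 2*I*√3451/21) + 15390 = 15394 + 2*I*√3451/21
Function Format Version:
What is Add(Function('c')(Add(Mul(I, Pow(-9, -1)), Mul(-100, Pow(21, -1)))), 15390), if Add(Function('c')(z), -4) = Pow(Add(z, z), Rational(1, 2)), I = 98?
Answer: Add(15394, Mul(Rational(2, 21), I, Pow(3451, Rational(1, 2)))) ≈ Add(15394., Mul(5.5948, I))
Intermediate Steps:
Function('c')(z) = Add(4, Mul(Pow(2, Rational(1, 2)), Pow(z, Rational(1, 2)))) (Function('c')(z) = Add(4, Pow(Add(z, z), Rational(1, 2))) = Add(4, Pow(Mul(2, z), Rational(1, 2))) = Add(4, Mul(Pow(2, Rational(1, 2)), Pow(z, Rational(1, 2)))))
Add(Function('c')(Add(Mul(I, Pow(-9, -1)), Mul(-100, Pow(21, -1)))), 15390) = Add(Add(4, Mul(Pow(2, Rational(1, 2)), Pow(Add(Mul(98, Pow(-9, -1)), Mul(-100, Pow(21, -1))), Rational(1, 2)))), 15390) = Add(Add(4, Mul(Pow(2, Rational(1, 2)), Pow(Add(Mul(98, Rational(-1, 9)), Mul(-100, Rational(1, 21))), Rational(1, 2)))), 15390) = Add(Add(4, Mul(Pow(2, Rational(1, 2)), Pow(Add(Rational(-98, 9), Rational(-100, 21)), Rational(1, 2)))), 15390) = Add(Add(4, Mul(Pow(2, Rational(1, 2)), Pow(Rational(-986, 63), Rational(1, 2)))), 15390) = Add(Add(4, Mul(Pow(2, Rational(1, 2)), Mul(Rational(1, 21), I, Pow(6902, Rational(1, 2))))), 15390) = Add(Add(4, Mul(Rational(2, 21), I, Pow(3451, Rational(1, 2)))), 15390) = Add(15394, Mul(Rational(2, 21), I, Pow(3451, Rational(1, 2))))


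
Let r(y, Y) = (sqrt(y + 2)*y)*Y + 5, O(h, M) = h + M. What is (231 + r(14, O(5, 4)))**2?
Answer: 547600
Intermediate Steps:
O(h, M) = M + h
r(y, Y) = 5 + Y*y*sqrt(2 + y) (r(y, Y) = (sqrt(2 + y)*y)*Y + 5 = (y*sqrt(2 + y))*Y + 5 = Y*y*sqrt(2 + y) + 5 = 5 + Y*y*sqrt(2 + y))
(231 + r(14, O(5, 4)))**2 = (231 + (5 + (4 + 5)*14*sqrt(2 + 14)))**2 = (231 + (5 + 9*14*sqrt(16)))**2 = (231 + (5 + 9*14*4))**2 = (231 + (5 + 504))**2 = (231 + 509)**2 = 740**2 = 547600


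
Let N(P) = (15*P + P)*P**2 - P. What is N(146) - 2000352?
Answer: 47793678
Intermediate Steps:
N(P) = -P + 16*P**3 (N(P) = (16*P)*P**2 - P = 16*P**3 - P = -P + 16*P**3)
N(146) - 2000352 = (-1*146 + 16*146**3) - 2000352 = (-146 + 16*3112136) - 2000352 = (-146 + 49794176) - 2000352 = 49794030 - 2000352 = 47793678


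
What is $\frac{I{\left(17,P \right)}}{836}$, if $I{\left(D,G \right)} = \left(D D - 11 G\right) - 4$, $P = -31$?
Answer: $\frac{313}{418} \approx 0.7488$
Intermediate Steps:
$I{\left(D,G \right)} = -4 + D^{2} - 11 G$ ($I{\left(D,G \right)} = \left(D^{2} - 11 G\right) - 4 = -4 + D^{2} - 11 G$)
$\frac{I{\left(17,P \right)}}{836} = \frac{-4 + 17^{2} - -341}{836} = \left(-4 + 289 + 341\right) \frac{1}{836} = 626 \cdot \frac{1}{836} = \frac{313}{418}$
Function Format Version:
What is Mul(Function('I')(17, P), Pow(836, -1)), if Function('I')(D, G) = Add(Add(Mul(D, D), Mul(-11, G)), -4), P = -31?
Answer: Rational(313, 418) ≈ 0.74880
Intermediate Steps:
Function('I')(D, G) = Add(-4, Pow(D, 2), Mul(-11, G)) (Function('I')(D, G) = Add(Add(Pow(D, 2), Mul(-11, G)), -4) = Add(-4, Pow(D, 2), Mul(-11, G)))
Mul(Function('I')(17, P), Pow(836, -1)) = Mul(Add(-4, Pow(17, 2), Mul(-11, -31)), Pow(836, -1)) = Mul(Add(-4, 289, 341), Rational(1, 836)) = Mul(626, Rational(1, 836)) = Rational(313, 418)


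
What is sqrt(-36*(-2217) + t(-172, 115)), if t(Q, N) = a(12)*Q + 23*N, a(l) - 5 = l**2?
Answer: sqrt(56829) ≈ 238.39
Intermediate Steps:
a(l) = 5 + l**2
t(Q, N) = 23*N + 149*Q (t(Q, N) = (5 + 12**2)*Q + 23*N = (5 + 144)*Q + 23*N = 149*Q + 23*N = 23*N + 149*Q)
sqrt(-36*(-2217) + t(-172, 115)) = sqrt(-36*(-2217) + (23*115 + 149*(-172))) = sqrt(79812 + (2645 - 25628)) = sqrt(79812 - 22983) = sqrt(56829)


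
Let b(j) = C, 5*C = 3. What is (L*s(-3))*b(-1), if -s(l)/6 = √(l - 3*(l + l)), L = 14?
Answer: -252*√15/5 ≈ -195.20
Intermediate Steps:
s(l) = -6*√5*√(-l) (s(l) = -6*√(l - 3*(l + l)) = -6*√(l - 6*l) = -6*√5*√(-l))
C = ⅗ (C = (⅕)*3 = ⅗ ≈ 0.60000)
b(j) = ⅗
(L*s(-3))*b(-1) = (14*(-6*√5*√(-1*(-3))))*(⅗) = (14*(-6*√5*√3))*(⅗) = (14*(-6*√15))*(⅗) = -84*√15*(⅗) = -252*√15/5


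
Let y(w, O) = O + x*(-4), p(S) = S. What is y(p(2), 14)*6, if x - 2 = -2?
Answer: 84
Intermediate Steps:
x = 0 (x = 2 - 2 = 0)
y(w, O) = O (y(w, O) = O + 0*(-4) = O + 0 = O)
y(p(2), 14)*6 = 14*6 = 84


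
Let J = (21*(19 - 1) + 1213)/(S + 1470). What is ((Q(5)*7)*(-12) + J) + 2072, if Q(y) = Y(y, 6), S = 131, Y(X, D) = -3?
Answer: 3722315/1601 ≈ 2325.0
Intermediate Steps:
Q(y) = -3
J = 1591/1601 (J = (21*(19 - 1) + 1213)/(131 + 1470) = (21*18 + 1213)/1601 = (378 + 1213)*(1/1601) = 1591*(1/1601) = 1591/1601 ≈ 0.99375)
((Q(5)*7)*(-12) + J) + 2072 = (-3*7*(-12) + 1591/1601) + 2072 = (-21*(-12) + 1591/1601) + 2072 = (252 + 1591/1601) + 2072 = 405043/1601 + 2072 = 3722315/1601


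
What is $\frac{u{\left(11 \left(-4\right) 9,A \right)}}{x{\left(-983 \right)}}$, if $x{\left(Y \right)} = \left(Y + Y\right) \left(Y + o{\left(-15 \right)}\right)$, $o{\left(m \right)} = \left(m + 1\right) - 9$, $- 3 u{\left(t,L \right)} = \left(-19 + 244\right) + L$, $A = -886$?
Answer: $\frac{661}{5933388} \approx 0.0001114$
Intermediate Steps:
$u{\left(t,L \right)} = -75 - \frac{L}{3}$ ($u{\left(t,L \right)} = - \frac{\left(-19 + 244\right) + L}{3} = - \frac{225 + L}{3} = -75 - \frac{L}{3}$)
$o{\left(m \right)} = -8 + m$ ($o{\left(m \right)} = \left(1 + m\right) - 9 = -8 + m$)
$x{\left(Y \right)} = 2 Y \left(-23 + Y\right)$ ($x{\left(Y \right)} = \left(Y + Y\right) \left(Y - 23\right) = 2 Y \left(Y - 23\right) = 2 Y \left(-23 + Y\right)$)
$\frac{u{\left(11 \left(-4\right) 9,A \right)}}{x{\left(-983 \right)}} = \frac{-75 - - \frac{886}{3}}{2 \left(-983\right) \left(-23 - 983\right)} = \frac{-75 + \frac{886}{3}}{2 \left(-983\right) \left(-1006\right)} = \frac{661}{3 \cdot 1977796} = \frac{661}{3} \cdot \frac{1}{1977796} = \frac{661}{5933388}$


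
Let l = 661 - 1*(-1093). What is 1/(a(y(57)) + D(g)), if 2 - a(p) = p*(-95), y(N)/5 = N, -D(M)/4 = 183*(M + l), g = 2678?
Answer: -1/3217147 ≈ -3.1083e-7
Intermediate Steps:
l = 1754 (l = 661 + 1093 = 1754)
D(M) = -1283928 - 732*M (D(M) = -732*(M + 1754) = -732*(1754 + M) = -4*(320982 + 183*M) = -1283928 - 732*M)
y(N) = 5*N
a(p) = 2 + 95*p (a(p) = 2 - p*(-95) = 2 - (-95)*p = 2 + 95*p)
1/(a(y(57)) + D(g)) = 1/((2 + 95*(5*57)) + (-1283928 - 732*2678)) = 1/((2 + 95*285) + (-1283928 - 1960296)) = 1/((2 + 27075) - 3244224) = 1/(27077 - 3244224) = 1/(-3217147) = -1/3217147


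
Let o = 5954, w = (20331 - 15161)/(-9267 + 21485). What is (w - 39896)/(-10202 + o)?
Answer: 27080231/2883448 ≈ 9.3916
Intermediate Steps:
w = 2585/6109 (w = 5170/12218 = 5170*(1/12218) = 2585/6109 ≈ 0.42315)
(w - 39896)/(-10202 + o) = (2585/6109 - 39896)/(-10202 + 5954) = -243722079/6109/(-4248) = -243722079/6109*(-1/4248) = 27080231/2883448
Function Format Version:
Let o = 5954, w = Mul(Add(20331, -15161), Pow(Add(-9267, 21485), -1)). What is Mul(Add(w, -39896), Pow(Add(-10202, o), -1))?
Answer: Rational(27080231, 2883448) ≈ 9.3916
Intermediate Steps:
w = Rational(2585, 6109) (w = Mul(5170, Pow(12218, -1)) = Mul(5170, Rational(1, 12218)) = Rational(2585, 6109) ≈ 0.42315)
Mul(Add(w, -39896), Pow(Add(-10202, o), -1)) = Mul(Add(Rational(2585, 6109), -39896), Pow(Add(-10202, 5954), -1)) = Mul(Rational(-243722079, 6109), Pow(-4248, -1)) = Mul(Rational(-243722079, 6109), Rational(-1, 4248)) = Rational(27080231, 2883448)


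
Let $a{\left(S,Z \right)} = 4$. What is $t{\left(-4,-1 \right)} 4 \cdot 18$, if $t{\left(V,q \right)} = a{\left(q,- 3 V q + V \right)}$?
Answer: $288$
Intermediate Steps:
$t{\left(V,q \right)} = 4$
$t{\left(-4,-1 \right)} 4 \cdot 18 = 4 \cdot 4 \cdot 18 = 16 \cdot 18 = 288$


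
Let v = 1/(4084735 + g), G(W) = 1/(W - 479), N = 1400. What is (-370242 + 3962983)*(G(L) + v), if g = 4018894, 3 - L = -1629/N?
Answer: -40757547869897289/5387057553959 ≈ -7565.8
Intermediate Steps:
L = 5829/1400 (L = 3 - (-1629)/1400 = 3 - 1*(-1629/1400) = 3 + 1629/1400 = 5829/1400 ≈ 4.1636)
G(W) = 1/(-479 + W)
v = 1/8103629 (v = 1/(4084735 + 4018894) = 1/8103629 ≈ 1.2340e-7)
(-370242 + 3962983)*(G(L) + v) = (-370242 + 3962983)*(1/(-479 + 5829/1400) + 1/8103629) = 3592741*(1/(-664771/1400) + 1/8103629) = 3592741*(-1400/664771 + 1/8103629) = 3592741*(-11344415829/5387057553959) = -40757547869897289/5387057553959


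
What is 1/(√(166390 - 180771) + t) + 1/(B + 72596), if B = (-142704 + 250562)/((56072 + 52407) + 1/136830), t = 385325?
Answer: 1309530838846110458813/79996329513886833016975368 - I*√14381/148475370006 ≈ 1.637e-5 - 8.0768e-10*I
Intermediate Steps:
B = 14758210140/14843181571 (B = 107858/(108479 + 1/136830) = 107858/(14843181571/136830) = 107858*(136830/14843181571) = 14758210140/14843181571 ≈ 0.99428)
1/(√(166390 - 180771) + t) + 1/(B + 72596) = 1/(√(166390 - 180771) + 385325) + 1/(14758210140/14843181571 + 72596) = 1/(√(-14381) + 385325) + 1/(1077570367538456/14843181571) = 1/(I*√14381 + 385325) + 14843181571/1077570367538456 = 1/(385325 + I*√14381) + 14843181571/1077570367538456 = 14843181571/1077570367538456 + 1/(385325 + I*√14381)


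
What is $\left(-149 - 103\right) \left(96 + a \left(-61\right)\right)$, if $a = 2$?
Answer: $6552$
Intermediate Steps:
$\left(-149 - 103\right) \left(96 + a \left(-61\right)\right) = \left(-149 - 103\right) \left(96 + 2 \left(-61\right)\right) = - 252 \left(96 - 122\right) = \left(-252\right) \left(-26\right) = 6552$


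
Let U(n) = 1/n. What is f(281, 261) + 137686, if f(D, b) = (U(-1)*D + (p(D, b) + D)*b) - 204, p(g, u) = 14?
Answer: 214196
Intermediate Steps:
f(D, b) = -204 - D + b*(14 + D) (f(D, b) = (D/(-1) + (14 + D)*b) - 204 = (-D + b*(14 + D)) - 204 = -204 - D + b*(14 + D))
f(281, 261) + 137686 = (-204 - 1*281 + 14*261 + 281*261) + 137686 = (-204 - 281 + 3654 + 73341) + 137686 = 76510 + 137686 = 214196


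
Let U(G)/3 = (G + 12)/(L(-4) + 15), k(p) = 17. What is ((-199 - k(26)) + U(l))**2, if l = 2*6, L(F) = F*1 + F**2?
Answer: 409600/9 ≈ 45511.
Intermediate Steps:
L(F) = F + F**2
l = 12
U(G) = 4/3 + G/9 (U(G) = 3*((G + 12)/(-4*(1 - 4) + 15)) = 3*((12 + G)/(-4*(-3) + 15)) = 3*((12 + G)/(12 + 15)) = 3*((12 + G)/27) = 3*((12 + G)*(1/27)) = 3*(4/9 + G/27) = 4/3 + G/9)
((-199 - k(26)) + U(l))**2 = ((-199 - 1*17) + (4/3 + (1/9)*12))**2 = ((-199 - 17) + (4/3 + 4/3))**2 = (-216 + 8/3)**2 = (-640/3)**2 = 409600/9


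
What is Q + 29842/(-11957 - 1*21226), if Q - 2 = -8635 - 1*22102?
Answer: -1019909347/33183 ≈ -30736.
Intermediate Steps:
Q = -30735 (Q = 2 + (-8635 - 1*22102) = 2 + (-8635 - 22102) = 2 - 30737 = -30735)
Q + 29842/(-11957 - 1*21226) = -30735 + 29842/(-11957 - 1*21226) = -30735 + 29842/(-11957 - 21226) = -30735 + 29842/(-33183) = -30735 + 29842*(-1/33183) = -30735 - 29842/33183 = -1019909347/33183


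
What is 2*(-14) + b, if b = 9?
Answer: -19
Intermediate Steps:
2*(-14) + b = 2*(-14) + 9 = -28 + 9 = -19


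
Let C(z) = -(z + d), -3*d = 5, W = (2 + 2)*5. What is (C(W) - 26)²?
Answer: 17689/9 ≈ 1965.4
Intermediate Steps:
W = 20 (W = 4*5 = 20)
d = -5/3 (d = -⅓*5 = -5/3 ≈ -1.6667)
C(z) = 5/3 - z (C(z) = -(z - 5/3) = -(-5/3 + z) = 5/3 - z)
(C(W) - 26)² = ((5/3 - 1*20) - 26)² = ((5/3 - 20) - 26)² = (-55/3 - 26)² = (-133/3)² = 17689/9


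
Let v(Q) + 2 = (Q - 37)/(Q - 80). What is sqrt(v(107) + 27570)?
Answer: sqrt(2233218)/9 ≈ 166.04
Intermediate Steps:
v(Q) = -2 + (-37 + Q)/(-80 + Q) (v(Q) = -2 + (Q - 37)/(Q - 80) = -2 + (-37 + Q)/(-80 + Q))
sqrt(v(107) + 27570) = sqrt((123 - 1*107)/(-80 + 107) + 27570) = sqrt((123 - 107)/27 + 27570) = sqrt((1/27)*16 + 27570) = sqrt(16/27 + 27570) = sqrt(744406/27) = sqrt(2233218)/9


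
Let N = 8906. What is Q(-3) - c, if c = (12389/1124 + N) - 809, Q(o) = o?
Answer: -9116789/1124 ≈ -8111.0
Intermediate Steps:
c = 9113417/1124 (c = (12389/1124 + 8906) - 809 = 10022733/1124 - 809 = 9113417/1124 ≈ 8108.0)
Q(-3) - c = -3 - 1*9113417/1124 = -3 - 9113417/1124 = -9116789/1124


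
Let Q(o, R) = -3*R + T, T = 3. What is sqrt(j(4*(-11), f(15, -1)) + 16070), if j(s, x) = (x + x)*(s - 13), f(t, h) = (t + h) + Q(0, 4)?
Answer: 10*sqrt(155) ≈ 124.50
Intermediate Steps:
Q(o, R) = 3 - 3*R (Q(o, R) = -3*R + 3 = 3 - 3*R)
f(t, h) = -9 + h + t (f(t, h) = (t + h) + (3 - 3*4) = (h + t) + (3 - 12) = (h + t) - 9 = -9 + h + t)
j(s, x) = 2*x*(-13 + s) (j(s, x) = (2*x)*(-13 + s) = 2*x*(-13 + s))
sqrt(j(4*(-11), f(15, -1)) + 16070) = sqrt(2*(-9 - 1 + 15)*(-13 + 4*(-11)) + 16070) = sqrt(2*5*(-13 - 44) + 16070) = sqrt(2*5*(-57) + 16070) = sqrt(-570 + 16070) = sqrt(15500) = 10*sqrt(155)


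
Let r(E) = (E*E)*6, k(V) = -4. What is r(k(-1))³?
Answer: 884736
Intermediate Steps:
r(E) = 6*E² (r(E) = E²*6 = 6*E²)
r(k(-1))³ = (6*(-4)²)³ = (6*16)³ = 96³ = 884736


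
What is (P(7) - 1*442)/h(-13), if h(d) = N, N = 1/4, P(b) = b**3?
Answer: -396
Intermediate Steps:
N = 1/4 ≈ 0.25000
h(d) = 1/4
(P(7) - 1*442)/h(-13) = (7**3 - 1*442)/(1/4) = (343 - 442)*4 = -99*4 = -396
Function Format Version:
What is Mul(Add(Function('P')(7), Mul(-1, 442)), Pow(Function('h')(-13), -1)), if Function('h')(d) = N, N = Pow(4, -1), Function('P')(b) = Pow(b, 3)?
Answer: -396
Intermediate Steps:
N = Rational(1, 4) ≈ 0.25000
Function('h')(d) = Rational(1, 4)
Mul(Add(Function('P')(7), Mul(-1, 442)), Pow(Function('h')(-13), -1)) = Mul(Add(Pow(7, 3), Mul(-1, 442)), Pow(Rational(1, 4), -1)) = Mul(Add(343, -442), 4) = Mul(-99, 4) = -396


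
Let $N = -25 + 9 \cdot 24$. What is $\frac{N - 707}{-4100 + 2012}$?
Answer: $\frac{43}{174} \approx 0.24713$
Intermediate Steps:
$N = 191$ ($N = -25 + 216 = 191$)
$\frac{N - 707}{-4100 + 2012} = \frac{191 - 707}{-4100 + 2012} = - \frac{516}{-2088} = \left(-516\right) \left(- \frac{1}{2088}\right) = \frac{43}{174}$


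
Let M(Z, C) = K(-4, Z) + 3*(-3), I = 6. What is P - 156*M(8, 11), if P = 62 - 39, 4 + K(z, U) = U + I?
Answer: -133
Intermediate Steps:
K(z, U) = 2 + U (K(z, U) = -4 + (U + 6) = -4 + (6 + U) = 2 + U)
P = 23
M(Z, C) = -7 + Z (M(Z, C) = (2 + Z) + 3*(-3) = (2 + Z) - 9 = -7 + Z)
P - 156*M(8, 11) = 23 - 156*(-7 + 8) = 23 - 156*1 = 23 - 156 = -133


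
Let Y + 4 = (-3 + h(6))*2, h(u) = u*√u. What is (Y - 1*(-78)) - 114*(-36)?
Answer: 4172 + 12*√6 ≈ 4201.4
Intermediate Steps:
h(u) = u^(3/2)
Y = -10 + 12*√6 (Y = -4 + (-3 + 6^(3/2))*2 = -4 + (-3 + 6*√6)*2 = -4 + (-6 + 12*√6) = -10 + 12*√6 ≈ 19.394)
(Y - 1*(-78)) - 114*(-36) = ((-10 + 12*√6) - 1*(-78)) - 114*(-36) = ((-10 + 12*√6) + 78) + 4104 = (68 + 12*√6) + 4104 = 4172 + 12*√6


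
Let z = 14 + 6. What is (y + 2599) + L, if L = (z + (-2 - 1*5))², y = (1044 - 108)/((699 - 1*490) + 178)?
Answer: 119128/43 ≈ 2770.4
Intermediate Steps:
z = 20
y = 104/43 (y = 936/((699 - 490) + 178) = 936/(209 + 178) = 936/387 = 936*(1/387) = 104/43 ≈ 2.4186)
L = 169 (L = (20 + (-2 - 1*5))² = (20 + (-2 - 5))² = (20 - 7)² = 13² = 169)
(y + 2599) + L = (104/43 + 2599) + 169 = 111861/43 + 169 = 119128/43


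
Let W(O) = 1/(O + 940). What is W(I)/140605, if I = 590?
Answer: 1/215125650 ≈ 4.6484e-9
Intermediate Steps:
W(O) = 1/(940 + O)
W(I)/140605 = 1/((940 + 590)*140605) = (1/140605)/1530 = (1/1530)*(1/140605) = 1/215125650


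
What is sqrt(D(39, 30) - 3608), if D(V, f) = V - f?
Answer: I*sqrt(3599) ≈ 59.992*I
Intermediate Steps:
sqrt(D(39, 30) - 3608) = sqrt((39 - 1*30) - 3608) = sqrt((39 - 30) - 3608) = sqrt(9 - 3608) = sqrt(-3599) = I*sqrt(3599)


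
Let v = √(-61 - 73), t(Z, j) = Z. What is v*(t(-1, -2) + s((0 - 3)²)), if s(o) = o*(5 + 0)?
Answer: 44*I*√134 ≈ 509.34*I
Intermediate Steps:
s(o) = 5*o (s(o) = o*5 = 5*o)
v = I*√134 (v = √(-134) = I*√134 ≈ 11.576*I)
v*(t(-1, -2) + s((0 - 3)²)) = (I*√134)*(-1 + 5*(0 - 3)²) = (I*√134)*(-1 + 5*(-3)²) = (I*√134)*(-1 + 5*9) = (I*√134)*(-1 + 45) = (I*√134)*44 = 44*I*√134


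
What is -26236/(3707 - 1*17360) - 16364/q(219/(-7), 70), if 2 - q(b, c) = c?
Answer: 56300435/232101 ≈ 242.57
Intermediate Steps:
q(b, c) = 2 - c
-26236/(3707 - 1*17360) - 16364/q(219/(-7), 70) = -26236/(3707 - 1*17360) - 16364/(2 - 1*70) = -26236/(3707 - 17360) - 16364/(2 - 70) = -26236/(-13653) - 16364/(-68) = -26236*(-1/13653) - 16364*(-1/68) = 26236/13653 + 4091/17 = 56300435/232101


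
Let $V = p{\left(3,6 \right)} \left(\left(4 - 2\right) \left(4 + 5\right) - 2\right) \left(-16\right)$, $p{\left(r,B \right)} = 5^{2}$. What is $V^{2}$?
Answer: $40960000$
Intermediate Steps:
$p{\left(r,B \right)} = 25$
$V = -6400$ ($V = 25 \left(\left(4 - 2\right) \left(4 + 5\right) - 2\right) \left(-16\right) = 25 \left(2 \cdot 9 - 2\right) \left(-16\right) = 25 \left(18 - 2\right) \left(-16\right) = 25 \cdot 16 \left(-16\right) = 400 \left(-16\right) = -6400$)
$V^{2} = \left(-6400\right)^{2} = 40960000$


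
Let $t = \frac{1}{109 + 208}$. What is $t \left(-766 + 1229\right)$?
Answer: $\frac{463}{317} \approx 1.4606$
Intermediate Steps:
$t = \frac{1}{317} \approx 0.0031546$
$t \left(-766 + 1229\right) = \frac{-766 + 1229}{317} = \frac{1}{317} \cdot 463 = \frac{463}{317}$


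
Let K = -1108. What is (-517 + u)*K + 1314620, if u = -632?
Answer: 2587712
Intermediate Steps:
(-517 + u)*K + 1314620 = (-517 - 632)*(-1108) + 1314620 = -1149*(-1108) + 1314620 = 1273092 + 1314620 = 2587712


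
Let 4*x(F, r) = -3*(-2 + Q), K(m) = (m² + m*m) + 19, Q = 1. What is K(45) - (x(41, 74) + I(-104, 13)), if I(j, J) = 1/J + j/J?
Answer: 211961/52 ≈ 4076.2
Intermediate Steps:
I(j, J) = 1/J + j/J
K(m) = 19 + 2*m² (K(m) = (m² + m²) + 19 = 2*m² + 19 = 19 + 2*m²)
x(F, r) = ¾ (x(F, r) = (-3*(-2 + 1))/4 = (-3*(-1))/4 = (¼)*3 = ¾)
K(45) - (x(41, 74) + I(-104, 13)) = (19 + 2*45²) - (¾ + (1 - 104)/13) = (19 + 2*2025) - (¾ + (1/13)*(-103)) = (19 + 4050) - (¾ - 103/13) = 4069 - 1*(-373/52) = 4069 + 373/52 = 211961/52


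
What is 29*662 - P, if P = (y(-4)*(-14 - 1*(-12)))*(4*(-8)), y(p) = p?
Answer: 19454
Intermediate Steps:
P = -256 (P = (-4*(-14 - 1*(-12)))*(4*(-8)) = -4*(-14 + 12)*(-32) = -4*(-2)*(-32) = 8*(-32) = -256)
29*662 - P = 29*662 - 1*(-256) = 19198 + 256 = 19454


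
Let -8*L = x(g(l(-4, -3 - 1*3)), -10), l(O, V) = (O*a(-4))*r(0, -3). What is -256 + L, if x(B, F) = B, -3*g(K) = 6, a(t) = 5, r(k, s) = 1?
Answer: -1023/4 ≈ -255.75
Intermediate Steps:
l(O, V) = 5*O (l(O, V) = (O*5)*1 = (5*O)*1 = 5*O)
g(K) = -2 (g(K) = -⅓*6 = -2)
L = ¼ (L = -⅛*(-2) = ¼ ≈ 0.25000)
-256 + L = -256 + ¼ = -1023/4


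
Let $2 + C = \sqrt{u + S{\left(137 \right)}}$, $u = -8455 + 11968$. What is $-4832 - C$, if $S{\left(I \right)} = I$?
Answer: $-4830 - 5 \sqrt{146} \approx -4890.4$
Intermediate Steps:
$u = 3513$
$C = -2 + 5 \sqrt{146}$ ($C = -2 + \sqrt{3513 + 137} = -2 + \sqrt{3650} = -2 + 5 \sqrt{146} \approx 58.415$)
$-4832 - C = -4832 - \left(-2 + 5 \sqrt{146}\right) = -4832 + \left(2 - 5 \sqrt{146}\right) = -4830 - 5 \sqrt{146}$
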